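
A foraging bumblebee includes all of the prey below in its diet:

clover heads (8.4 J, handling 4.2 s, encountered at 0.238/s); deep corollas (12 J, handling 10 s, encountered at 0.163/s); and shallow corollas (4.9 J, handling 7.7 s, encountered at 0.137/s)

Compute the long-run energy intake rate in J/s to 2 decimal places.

Energy encountered per unit search time: 0.238×8.4 + 0.163×12 + 0.137×4.9 = 4.627 J/s.
Handling time per unit search time: 0.238×4.2 + 0.163×10 + 0.137×7.7 = 3.684.
Rate = 4.627/(1 + 3.684) = 0.9876 J/s.

0.99 J/s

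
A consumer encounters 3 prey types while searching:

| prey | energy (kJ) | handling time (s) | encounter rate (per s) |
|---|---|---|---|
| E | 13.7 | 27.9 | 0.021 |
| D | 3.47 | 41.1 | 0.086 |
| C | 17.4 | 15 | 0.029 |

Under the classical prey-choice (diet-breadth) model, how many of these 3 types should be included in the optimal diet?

E/h in descending order: C 1.16, E 0.491, D 0.0844 kJ/s. The optimal diet is the largest prefix of this list for which every included type satisfies E_i/h_i > R on the types above it.
Rate on top 1: 0.3516. E: 0.491 > 0.3516 → include.
Rate on top 2: 0.3921. D: 0.0844 < 0.3921 → exclude; stop.
Optimal diet: C, E — 2 of 3 types.

2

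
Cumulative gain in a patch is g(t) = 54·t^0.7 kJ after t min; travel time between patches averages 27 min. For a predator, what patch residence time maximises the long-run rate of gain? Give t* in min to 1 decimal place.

63.0 min

Maximise g(t)/(T+t): set derivative to zero → g'(t)(T+t) = g(t).
g'(t) = 0.7·54·t^-0.3. Setting 0.7·54·t^-0.3 = 54·t^0.7/(27+t) gives 0.7(27+t) = t, so 0.30·t = 0.7×27.
t* = 0.7×27/0.30 = 63 min.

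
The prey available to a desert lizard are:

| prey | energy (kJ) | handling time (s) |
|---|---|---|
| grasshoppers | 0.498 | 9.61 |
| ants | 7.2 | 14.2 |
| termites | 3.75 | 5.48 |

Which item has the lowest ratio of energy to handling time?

grasshoppers

Profitability E/h (kJ/s): grasshoppers = 0.498/9.61 = 0.0518, ants = 7.2/14.2 = 0.507, termites = 3.75/5.48 = 0.684.
Ranked: termites > ants > grasshoppers.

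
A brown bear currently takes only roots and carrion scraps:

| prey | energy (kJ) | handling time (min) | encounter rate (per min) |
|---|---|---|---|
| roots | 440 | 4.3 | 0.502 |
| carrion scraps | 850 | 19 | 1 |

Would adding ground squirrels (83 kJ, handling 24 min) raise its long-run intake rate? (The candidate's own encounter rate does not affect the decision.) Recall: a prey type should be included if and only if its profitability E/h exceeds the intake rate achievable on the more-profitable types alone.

No

Current rate: (0.502×440 + 1×850)/(1 + 0.502×4.3 + 1×19) = 48.33 kJ/min.
ground squirrels: E/h = 83/24 = 3.458 kJ/min.
Since 3.458 < R, time spent handling ground squirrels is better spent searching.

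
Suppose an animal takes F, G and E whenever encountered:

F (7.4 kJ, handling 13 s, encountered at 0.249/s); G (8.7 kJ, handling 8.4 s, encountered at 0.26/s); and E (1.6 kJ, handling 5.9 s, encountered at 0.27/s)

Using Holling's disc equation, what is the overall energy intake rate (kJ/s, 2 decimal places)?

0.57 kJ/s

R = Σλ_iE_i / (1 + Σλ_ih_i)
Numerator: 0.249×7.4 + 0.26×8.7 + 0.27×1.6 = 4.537
Denominator: 1 + 0.249×13 + 0.26×8.4 + 0.27×5.9 = 8.014
R = 4.537/8.014 = 0.5661 kJ/s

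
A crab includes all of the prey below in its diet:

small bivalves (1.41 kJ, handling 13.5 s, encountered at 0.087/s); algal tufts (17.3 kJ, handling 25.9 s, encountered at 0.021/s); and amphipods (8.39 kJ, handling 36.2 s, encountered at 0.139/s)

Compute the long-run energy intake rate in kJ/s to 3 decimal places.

Energy encountered per unit search time: 0.087×1.41 + 0.021×17.3 + 0.139×8.39 = 1.652 kJ/s.
Handling time per unit search time: 0.087×13.5 + 0.021×25.9 + 0.139×36.2 = 6.75.
Rate = 1.652/(1 + 6.75) = 0.2132 kJ/s.

0.213 kJ/s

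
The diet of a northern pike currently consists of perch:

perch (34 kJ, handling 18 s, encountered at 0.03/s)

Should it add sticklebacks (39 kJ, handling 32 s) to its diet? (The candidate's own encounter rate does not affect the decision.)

Yes

Intake rate on the current diet: R = (0.03×34) / (1 + 0.03×18) = 1.02/1.54 = 0.6623 kJ/s.
sticklebacks: E/h = 39/32 = 1.219 kJ/s.
1.219 > 0.6623, so adding sticklebacks raises the average — include it.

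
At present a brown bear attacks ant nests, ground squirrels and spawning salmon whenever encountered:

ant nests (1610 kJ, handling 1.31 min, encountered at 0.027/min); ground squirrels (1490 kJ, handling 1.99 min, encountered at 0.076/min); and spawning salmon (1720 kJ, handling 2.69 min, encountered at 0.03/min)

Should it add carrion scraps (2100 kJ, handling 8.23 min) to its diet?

Yes

Current rate: (0.027×1610 + 0.076×1490 + 0.03×1720)/(1 + 0.027×1.31 + 0.076×1.99 + 0.03×2.69) = 164.4 kJ/min.
carrion scraps: E/h = 2100/8.23 = 255.2 kJ/min.
255.2 > 164.4, so adding carrion scraps raises the average — include it.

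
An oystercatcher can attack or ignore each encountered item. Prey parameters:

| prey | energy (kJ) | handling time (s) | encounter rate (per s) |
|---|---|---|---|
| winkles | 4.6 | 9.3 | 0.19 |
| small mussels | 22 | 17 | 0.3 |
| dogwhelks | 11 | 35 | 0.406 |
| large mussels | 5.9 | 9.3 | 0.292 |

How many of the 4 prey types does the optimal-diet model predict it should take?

1

Profitabilities (E/h, kJ/s): small mussels 1.29, large mussels 0.634, winkles 0.495, dogwhelks 0.314. Add prey in this order while the next type's profitability exceeds the intake rate on those already taken.
Rate on top 1: 1.082. large mussels: 0.634 < 1.082 → exclude; stop.
Optimal diet: small mussels — 1 of 4 types.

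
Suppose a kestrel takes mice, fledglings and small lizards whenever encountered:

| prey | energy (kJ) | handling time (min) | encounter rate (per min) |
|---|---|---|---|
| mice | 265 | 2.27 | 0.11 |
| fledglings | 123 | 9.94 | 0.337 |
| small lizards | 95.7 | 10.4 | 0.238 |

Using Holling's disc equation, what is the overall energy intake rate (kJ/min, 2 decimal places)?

13.20 kJ/min

Energy encountered per unit search time: 0.11×265 + 0.337×123 + 0.238×95.7 = 93.38 kJ/min.
Handling time per unit search time: 0.11×2.27 + 0.337×9.94 + 0.238×10.4 = 6.075.
Rate = 93.38/(1 + 6.075) = 13.2 kJ/min.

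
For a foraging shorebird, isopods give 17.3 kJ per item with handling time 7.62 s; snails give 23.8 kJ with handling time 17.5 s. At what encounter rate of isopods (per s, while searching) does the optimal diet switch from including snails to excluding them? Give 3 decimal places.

Drop snails once their profitability E₂/h₂ falls below the rate achievable on isopods alone: E₂/h₂ = λE₁/(1 + λh₁).
Solve for λ: λE₁h₂ = E₂(1 + λh₁) → λ(E₁h₂ − E₂h₁) = E₂ → λ = E₂/(E₁h₂ − E₂h₁).
λ = 23.8/(17.3×17.5 − 23.8×7.62) = 23.8/121.4 = 0.1961 per s.

0.196 per s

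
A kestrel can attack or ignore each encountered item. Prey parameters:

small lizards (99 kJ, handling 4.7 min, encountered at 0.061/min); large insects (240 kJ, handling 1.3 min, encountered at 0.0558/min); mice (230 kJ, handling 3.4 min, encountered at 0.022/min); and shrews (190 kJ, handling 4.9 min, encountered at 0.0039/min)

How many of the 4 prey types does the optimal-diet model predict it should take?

Profitabilities (E/h, kJ/min): large insects 185, mice 67.6, shrews 38.8, small lizards 21.1. Add prey in this order while the next type's profitability exceeds the intake rate on those already taken.
Rate on top 1: 12.49. mice: 67.6 > 12.49 → include.
Rate on top 2: 16.08. shrews: 38.8 > 16.08 → include.
Rate on top 3: 16.45. small lizards: 21.1 > 16.45 → include.
Optimal diet: large insects, mice, shrews, small lizards — 4 of 4 types.

4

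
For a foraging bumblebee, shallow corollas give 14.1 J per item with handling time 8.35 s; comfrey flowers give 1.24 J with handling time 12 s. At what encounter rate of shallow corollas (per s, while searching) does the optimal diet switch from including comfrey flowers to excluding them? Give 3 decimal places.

0.008 per s

Drop comfrey flowers once their profitability E₂/h₂ falls below the rate achievable on shallow corollas alone: E₂/h₂ = λE₁/(1 + λh₁).
Solve for λ: λE₁h₂ = E₂(1 + λh₁) → λ(E₁h₂ − E₂h₁) = E₂ → λ = E₂/(E₁h₂ − E₂h₁).
λ = 1.24/(14.1×12 − 1.24×8.35) = 1.24/158.8 = 0.007806 per s.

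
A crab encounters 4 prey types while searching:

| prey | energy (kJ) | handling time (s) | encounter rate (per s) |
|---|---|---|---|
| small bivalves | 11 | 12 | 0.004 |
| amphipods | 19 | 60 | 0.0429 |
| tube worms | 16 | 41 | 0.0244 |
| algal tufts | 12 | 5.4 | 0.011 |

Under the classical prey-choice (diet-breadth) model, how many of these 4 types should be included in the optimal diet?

Rank by E/h (kJ/s): algal tufts 2.22, small bivalves 0.917, tube worms 0.39, amphipods 0.317. Include each in turn until the next type's E/h falls below the running intake rate.
Rate on top 1: 0.1246. small bivalves: 0.917 > 0.1246 → include.
Rate on top 2: 0.1589. tube worms: 0.39 > 0.1589 → include.
Rate on top 3: 0.2687. amphipods: 0.317 > 0.2687 → include.
Optimal diet: algal tufts, small bivalves, tube worms, amphipods — 4 of 4 types.

4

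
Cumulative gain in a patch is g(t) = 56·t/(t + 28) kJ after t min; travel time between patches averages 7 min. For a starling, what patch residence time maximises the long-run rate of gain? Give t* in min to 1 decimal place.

14.0 min

Maximise g(t)/(T+t): set derivative to zero → g'(t)(T+t) = g(t).
g'(t) = 56·28/(t + 28)². Setting 56·28/(t+28)² = 56t/[(t+28)(7+t)] gives 28(7+t) = t(t+28), so t² = 28×7 = 196.
t* = √196 = 14 min.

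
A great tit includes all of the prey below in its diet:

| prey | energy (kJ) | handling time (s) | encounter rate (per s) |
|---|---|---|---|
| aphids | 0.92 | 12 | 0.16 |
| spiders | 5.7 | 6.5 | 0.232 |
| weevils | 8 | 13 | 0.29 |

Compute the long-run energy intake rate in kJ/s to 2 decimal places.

0.46 kJ/s

R = (0.16×0.92 + 0.232×5.7 + 0.29×8) / (1 + 0.16×12 + 0.232×6.5 + 0.29×13) = 3.79/8.198 = 0.4623 kJ/s.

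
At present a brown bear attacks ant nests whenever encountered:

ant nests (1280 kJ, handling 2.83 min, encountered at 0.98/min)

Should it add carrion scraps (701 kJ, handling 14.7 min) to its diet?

Intake rate on the current diet: R = (0.98×1280) / (1 + 0.98×2.83) = 1254/3.773 = 332.4 kJ/min.
carrion scraps: E/h = 701/14.7 = 47.69 kJ/min.
Since 47.69 < R, time spent handling carrion scraps is better spent searching.

No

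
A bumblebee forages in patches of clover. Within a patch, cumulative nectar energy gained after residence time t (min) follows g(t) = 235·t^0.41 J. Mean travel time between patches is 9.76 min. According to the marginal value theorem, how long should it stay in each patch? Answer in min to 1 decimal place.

Maximise g(t)/(T+t): set derivative to zero → g'(t)(T+t) = g(t).
g'(t) = 0.41·235·t^-0.59. Setting 0.41·235·t^-0.59 = 235·t^0.41/(9.76+t) gives 0.41(9.76+t) = t, so 0.59·t = 0.41×9.76.
t* = 0.41×9.76/0.59 = 6.782 min.

6.8 min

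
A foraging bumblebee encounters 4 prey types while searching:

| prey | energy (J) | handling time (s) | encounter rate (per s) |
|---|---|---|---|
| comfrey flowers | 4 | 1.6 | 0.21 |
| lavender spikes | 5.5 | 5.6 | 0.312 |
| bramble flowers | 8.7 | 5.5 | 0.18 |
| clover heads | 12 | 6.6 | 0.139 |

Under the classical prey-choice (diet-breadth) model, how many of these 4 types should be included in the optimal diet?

E/h in descending order: comfrey flowers 2.5, clover heads 1.82, bramble flowers 1.58, lavender spikes 0.982 J/s. The optimal diet is the largest prefix of this list for which every included type satisfies E_i/h_i > R on the types above it.
Rate on top 1: 0.6287. clover heads: 1.82 > 0.6287 → include.
Rate on top 2: 1.113. bramble flowers: 1.58 > 1.113 → include.
Rate on top 3: 1.256. lavender spikes: 0.982 < 1.256 → exclude; stop.
Optimal diet: comfrey flowers, clover heads, bramble flowers — 3 of 4 types.

3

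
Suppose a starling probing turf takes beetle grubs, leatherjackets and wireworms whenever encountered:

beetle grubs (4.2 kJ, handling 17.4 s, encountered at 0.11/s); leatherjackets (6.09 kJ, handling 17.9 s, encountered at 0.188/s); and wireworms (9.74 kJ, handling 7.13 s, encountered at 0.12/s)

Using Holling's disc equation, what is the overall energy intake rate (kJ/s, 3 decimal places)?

0.389 kJ/s

R = Σλ_iE_i / (1 + Σλ_ih_i)
Numerator: 0.11×4.2 + 0.188×6.09 + 0.12×9.74 = 2.776
Denominator: 1 + 0.11×17.4 + 0.188×17.9 + 0.12×7.13 = 7.135
R = 2.776/7.135 = 0.389 kJ/s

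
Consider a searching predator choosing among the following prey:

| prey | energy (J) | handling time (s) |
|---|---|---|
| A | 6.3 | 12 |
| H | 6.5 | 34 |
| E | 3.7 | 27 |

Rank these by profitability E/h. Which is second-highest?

In descending order of E/h:
A: 6.3/12 = 0.525 J/s
H: 6.5/34 = 0.191 J/s
E: 3.7/27 = 0.137 J/s

H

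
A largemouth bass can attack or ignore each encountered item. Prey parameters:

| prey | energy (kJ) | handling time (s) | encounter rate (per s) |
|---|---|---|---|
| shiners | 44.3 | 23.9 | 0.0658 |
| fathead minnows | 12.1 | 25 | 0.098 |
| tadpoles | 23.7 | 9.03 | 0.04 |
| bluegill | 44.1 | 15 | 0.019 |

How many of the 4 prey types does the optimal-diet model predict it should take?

3

Rank by E/h (kJ/s): bluegill 2.94, tadpoles 2.62, shiners 1.85, fathead minnows 0.484. Include each in turn until the next type's E/h falls below the running intake rate.
Rate on top 1: 0.6521. tadpoles: 2.62 > 0.6521 → include.
Rate on top 2: 1.085. shiners: 1.85 > 1.085 → include.
Rate on top 3: 1.46. fathead minnows: 0.484 < 1.46 → exclude; stop.
Optimal diet: bluegill, tadpoles, shiners — 3 of 4 types.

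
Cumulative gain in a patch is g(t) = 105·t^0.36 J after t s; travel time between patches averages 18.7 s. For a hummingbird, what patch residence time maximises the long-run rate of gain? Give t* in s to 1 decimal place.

10.5 s

Maximise g(t)/(T+t): set derivative to zero → g'(t)(T+t) = g(t).
g'(t) = 0.36·105·t^-0.64. Setting 0.36·105·t^-0.64 = 105·t^0.36/(18.7+t) gives 0.36(18.7+t) = t, so 0.64·t = 0.36×18.7.
t* = 0.36×18.7/0.64 = 10.52 s.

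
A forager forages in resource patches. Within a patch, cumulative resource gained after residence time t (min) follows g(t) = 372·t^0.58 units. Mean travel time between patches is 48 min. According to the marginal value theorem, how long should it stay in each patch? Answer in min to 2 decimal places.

66.29 min

Maximise g(t)/(T+t): set derivative to zero → g'(t)(T+t) = g(t).
g'(t) = 0.58·372·t^-0.42. Setting 0.58·372·t^-0.42 = 372·t^0.58/(48+t) gives 0.58(48+t) = t, so 0.42·t = 0.58×48.
t* = 0.58×48/0.42 = 66.29 min.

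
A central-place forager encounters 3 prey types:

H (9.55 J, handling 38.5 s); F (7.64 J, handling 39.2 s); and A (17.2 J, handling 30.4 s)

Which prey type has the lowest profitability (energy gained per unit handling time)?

F

In descending order of E/h:
A: 17.2/30.4 = 0.566 J/s
H: 9.55/38.5 = 0.248 J/s
F: 7.64/39.2 = 0.195 J/s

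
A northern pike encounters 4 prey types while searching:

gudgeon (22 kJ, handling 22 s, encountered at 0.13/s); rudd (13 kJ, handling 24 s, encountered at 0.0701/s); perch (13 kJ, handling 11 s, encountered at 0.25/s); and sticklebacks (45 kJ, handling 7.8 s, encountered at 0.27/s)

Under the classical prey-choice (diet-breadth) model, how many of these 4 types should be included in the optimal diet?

1

Profitabilities (E/h, kJ/s): sticklebacks 5.77, perch 1.18, gudgeon 1, rudd 0.542. Add prey in this order while the next type's profitability exceeds the intake rate on those already taken.
Rate on top 1: 3.912. perch: 1.18 < 3.912 → exclude; stop.
Optimal diet: sticklebacks — 1 of 4 types.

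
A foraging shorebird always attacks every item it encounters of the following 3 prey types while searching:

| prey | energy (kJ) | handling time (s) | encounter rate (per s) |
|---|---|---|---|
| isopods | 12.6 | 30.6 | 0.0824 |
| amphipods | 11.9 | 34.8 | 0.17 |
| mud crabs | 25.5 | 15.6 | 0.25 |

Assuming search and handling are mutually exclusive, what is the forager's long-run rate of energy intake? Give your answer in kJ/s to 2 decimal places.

0.71 kJ/s

R = Σλ_iE_i / (1 + Σλ_ih_i)
Numerator: 0.0824×12.6 + 0.17×11.9 + 0.25×25.5 = 9.436
Denominator: 1 + 0.0824×30.6 + 0.17×34.8 + 0.25×15.6 = 13.34
R = 9.436/13.34 = 0.7075 kJ/s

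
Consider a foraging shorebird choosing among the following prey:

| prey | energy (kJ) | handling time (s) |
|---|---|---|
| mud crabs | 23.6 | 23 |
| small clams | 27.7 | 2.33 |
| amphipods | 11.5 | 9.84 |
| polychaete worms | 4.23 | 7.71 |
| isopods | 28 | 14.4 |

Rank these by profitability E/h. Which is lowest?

Profitability E/h (kJ/s): mud crabs = 23.6/23 = 1.03, small clams = 27.7/2.33 = 11.9, amphipods = 11.5/9.84 = 1.17, polychaete worms = 4.23/7.71 = 0.549, isopods = 28/14.4 = 1.94.
Ranked: small clams > isopods > amphipods > mud crabs > polychaete worms.

polychaete worms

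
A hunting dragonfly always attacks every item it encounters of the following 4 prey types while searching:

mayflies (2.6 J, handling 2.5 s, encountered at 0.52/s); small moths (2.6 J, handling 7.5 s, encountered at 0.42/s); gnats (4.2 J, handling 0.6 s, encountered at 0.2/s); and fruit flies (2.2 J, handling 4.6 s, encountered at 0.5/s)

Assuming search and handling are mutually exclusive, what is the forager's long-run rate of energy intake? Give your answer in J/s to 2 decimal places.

R = Σλ_iE_i / (1 + Σλ_ih_i)
Numerator: 0.52×2.6 + 0.42×2.6 + 0.2×4.2 + 0.5×2.2 = 4.384
Denominator: 1 + 0.52×2.5 + 0.42×7.5 + 0.2×0.6 + 0.5×4.6 = 7.87
R = 4.384/7.87 = 0.5571 J/s

0.56 J/s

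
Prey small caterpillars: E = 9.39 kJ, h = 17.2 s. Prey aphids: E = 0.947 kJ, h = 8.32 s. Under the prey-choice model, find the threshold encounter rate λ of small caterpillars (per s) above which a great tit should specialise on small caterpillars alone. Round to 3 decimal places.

0.015 per s

The zero-one rule: include aphids iff E₂/h₂ > λE₁/(1+λh₁). Equality gives the switch point.
λE₁h₂ = E₂ + λE₂h₁ ⇒ λ = E₂/(E₁h₂ − E₂h₁) = 0.947/(78.12 − 16.29) = 0.01531 per s.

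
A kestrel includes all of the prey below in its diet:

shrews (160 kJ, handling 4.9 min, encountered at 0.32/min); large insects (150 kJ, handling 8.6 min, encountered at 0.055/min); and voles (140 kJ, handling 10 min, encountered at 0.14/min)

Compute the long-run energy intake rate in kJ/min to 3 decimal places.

17.800 kJ/min

R = Σλ_iE_i / (1 + Σλ_ih_i)
Numerator: 0.32×160 + 0.055×150 + 0.14×140 = 79.05
Denominator: 1 + 0.32×4.9 + 0.055×8.6 + 0.14×10 = 4.441
R = 79.05/4.441 = 17.8 kJ/min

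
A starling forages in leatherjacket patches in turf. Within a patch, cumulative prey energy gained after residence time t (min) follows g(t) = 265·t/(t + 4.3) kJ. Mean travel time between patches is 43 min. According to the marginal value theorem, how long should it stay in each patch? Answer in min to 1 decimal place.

Optimal t* satisfies g'(t*) = g(t*)/(T + t*).
g'(t) = 265·4.3/(t + 4.3)². Setting 265·4.3/(t+4.3)² = 265t/[(t+4.3)(43+t)] gives 4.3(43+t) = t(t+4.3), so t² = 4.3×43 = 184.9.
t* = √184.9 = 13.6 min.

13.6 min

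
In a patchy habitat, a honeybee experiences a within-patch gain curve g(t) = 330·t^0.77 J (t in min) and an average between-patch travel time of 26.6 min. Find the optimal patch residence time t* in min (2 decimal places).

Maximise g(t)/(T+t): set derivative to zero → g'(t)(T+t) = g(t).
g'(t) = 0.77·330·t^-0.23. Setting 0.77·330·t^-0.23 = 330·t^0.77/(26.6+t) gives 0.77(26.6+t) = t, so 0.23·t = 0.77×26.6.
t* = 0.77×26.6/0.23 = 89.05 min.

89.05 min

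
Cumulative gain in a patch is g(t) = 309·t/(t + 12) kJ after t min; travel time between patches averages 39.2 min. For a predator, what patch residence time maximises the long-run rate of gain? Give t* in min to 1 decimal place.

21.7 min

Maximise g(t)/(T+t): set derivative to zero → g'(t)(T+t) = g(t).
g'(t) = 309·12/(t + 12)². Setting 309·12/(t+12)² = 309t/[(t+12)(39.2+t)] gives 12(39.2+t) = t(t+12), so t² = 12×39.2 = 470.4.
t* = √470.4 = 21.69 min.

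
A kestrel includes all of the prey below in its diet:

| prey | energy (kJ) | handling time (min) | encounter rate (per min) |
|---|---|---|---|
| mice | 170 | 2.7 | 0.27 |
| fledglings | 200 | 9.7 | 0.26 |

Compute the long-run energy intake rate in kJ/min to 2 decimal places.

R = (0.27×170 + 0.26×200) / (1 + 0.27×2.7 + 0.26×9.7) = 97.9/4.251 = 23.03 kJ/min.

23.03 kJ/min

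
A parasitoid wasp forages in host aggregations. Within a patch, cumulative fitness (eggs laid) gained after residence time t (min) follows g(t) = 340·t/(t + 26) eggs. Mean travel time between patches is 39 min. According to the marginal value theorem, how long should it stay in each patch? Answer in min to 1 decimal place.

31.8 min

Maximise g(t)/(T+t): set derivative to zero → g'(t)(T+t) = g(t).
g'(t) = 340·26/(t + 26)². Setting 340·26/(t+26)² = 340t/[(t+26)(39+t)] gives 26(39+t) = t(t+26), so t² = 26×39 = 1014.
t* = √1014 = 31.84 min.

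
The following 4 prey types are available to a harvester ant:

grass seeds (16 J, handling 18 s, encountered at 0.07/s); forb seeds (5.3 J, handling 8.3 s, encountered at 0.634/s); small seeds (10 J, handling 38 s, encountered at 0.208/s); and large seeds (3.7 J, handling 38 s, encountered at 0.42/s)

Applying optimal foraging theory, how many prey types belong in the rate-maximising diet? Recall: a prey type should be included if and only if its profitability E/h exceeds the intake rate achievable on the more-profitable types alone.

E/h in descending order: grass seeds 0.889, forb seeds 0.639, small seeds 0.263, large seeds 0.0974 J/s. The optimal diet is the largest prefix of this list for which every included type satisfies E_i/h_i > R on the types above it.
Rate on top 1: 0.4956. forb seeds: 0.639 > 0.4956 → include.
Rate on top 2: 0.5956. small seeds: 0.263 < 0.5956 → exclude; stop.
Optimal diet: grass seeds, forb seeds — 2 of 4 types.

2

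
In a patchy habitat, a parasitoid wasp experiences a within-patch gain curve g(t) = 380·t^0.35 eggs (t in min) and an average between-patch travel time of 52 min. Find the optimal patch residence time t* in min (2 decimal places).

Maximise g(t)/(T+t): set derivative to zero → g'(t)(T+t) = g(t).
g'(t) = 0.35·380·t^-0.65. Setting 0.35·380·t^-0.65 = 380·t^0.35/(52+t) gives 0.35(52+t) = t, so 0.65·t = 0.35×52.
t* = 0.35×52/0.65 = 28 min.

28.00 min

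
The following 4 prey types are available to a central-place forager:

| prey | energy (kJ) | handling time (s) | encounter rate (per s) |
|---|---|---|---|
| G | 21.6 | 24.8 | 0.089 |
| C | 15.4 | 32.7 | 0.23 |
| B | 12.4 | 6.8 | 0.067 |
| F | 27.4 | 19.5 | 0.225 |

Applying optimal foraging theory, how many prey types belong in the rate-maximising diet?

2

E/h in descending order: B 1.82, F 1.41, G 0.871, C 0.471 kJ/s. The optimal diet is the largest prefix of this list for which every included type satisfies E_i/h_i > R on the types above it.
Rate on top 1: 0.5708. F: 1.41 > 0.5708 → include.
Rate on top 2: 1.197. G: 0.871 < 1.197 → exclude; stop.
Optimal diet: B, F — 2 of 4 types.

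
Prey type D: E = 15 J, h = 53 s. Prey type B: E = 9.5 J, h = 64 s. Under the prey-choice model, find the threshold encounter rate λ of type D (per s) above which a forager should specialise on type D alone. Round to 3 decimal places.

At the threshold, the rate on type D alone equals the profitability of type B: λ·15/(1 + λ·53) = 9.5/64 = 0.1484.
Rearranging, λ(15 − 0.1484×53) = 0.1484, so λ = 0.1484/7.133 = 0.02081 per s.

0.021 per s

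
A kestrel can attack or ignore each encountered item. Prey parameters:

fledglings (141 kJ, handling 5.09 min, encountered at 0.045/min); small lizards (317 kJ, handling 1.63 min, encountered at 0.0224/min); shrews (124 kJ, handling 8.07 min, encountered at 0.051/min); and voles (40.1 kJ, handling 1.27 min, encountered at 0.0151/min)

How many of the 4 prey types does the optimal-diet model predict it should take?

4

Profitabilities (E/h, kJ/min): small lizards 194, voles 31.6, fledglings 27.7, shrews 15.4. Add prey in this order while the next type's profitability exceeds the intake rate on those already taken.
Rate on top 1: 6.851. voles: 31.6 > 6.851 → include.
Rate on top 2: 7.3. fledglings: 27.7 > 7.3 → include.
Rate on top 3: 10.94. shrews: 15.4 > 10.94 → include.
Optimal diet: small lizards, voles, fledglings, shrews — 4 of 4 types.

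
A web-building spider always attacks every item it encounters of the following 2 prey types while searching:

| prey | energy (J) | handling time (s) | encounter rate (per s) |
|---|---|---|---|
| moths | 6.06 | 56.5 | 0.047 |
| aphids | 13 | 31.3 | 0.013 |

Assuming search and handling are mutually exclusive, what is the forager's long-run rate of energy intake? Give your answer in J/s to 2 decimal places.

0.11 J/s

Energy encountered per unit search time: 0.047×6.06 + 0.013×13 = 0.4538 J/s.
Handling time per unit search time: 0.047×56.5 + 0.013×31.3 = 3.062.
Rate = 0.4538/(1 + 3.062) = 0.1117 J/s.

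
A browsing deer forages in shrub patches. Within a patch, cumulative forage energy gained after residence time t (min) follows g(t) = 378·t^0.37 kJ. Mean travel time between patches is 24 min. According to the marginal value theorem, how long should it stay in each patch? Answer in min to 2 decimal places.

Optimal t* satisfies g'(t*) = g(t*)/(T + t*).
g'(t) = 0.37·378·t^-0.63. Setting 0.37·378·t^-0.63 = 378·t^0.37/(24+t) gives 0.37(24+t) = t, so 0.63·t = 0.37×24.
t* = 0.37×24/0.63 = 14.1 min.

14.10 min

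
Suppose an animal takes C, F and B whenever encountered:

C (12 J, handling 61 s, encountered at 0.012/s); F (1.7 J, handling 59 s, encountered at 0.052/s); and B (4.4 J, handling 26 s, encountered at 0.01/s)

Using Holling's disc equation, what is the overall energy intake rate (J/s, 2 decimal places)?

0.05 J/s

R = Σλ_iE_i / (1 + Σλ_ih_i)
Numerator: 0.012×12 + 0.052×1.7 + 0.01×4.4 = 0.2764
Denominator: 1 + 0.012×61 + 0.052×59 + 0.01×26 = 5.06
R = 0.2764/5.06 = 0.05462 J/s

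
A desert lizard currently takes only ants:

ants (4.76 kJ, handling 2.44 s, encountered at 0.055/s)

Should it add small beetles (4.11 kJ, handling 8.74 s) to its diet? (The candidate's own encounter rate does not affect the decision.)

Current rate: (0.055×4.76)/(1 + 0.055×2.44) = 0.2308 kJ/s.
Profitability of small beetles: 4.11/8.74 = 0.4703 kJ/s.
0.4703 > 0.2308, so adding small beetles raises the average — include it.

Yes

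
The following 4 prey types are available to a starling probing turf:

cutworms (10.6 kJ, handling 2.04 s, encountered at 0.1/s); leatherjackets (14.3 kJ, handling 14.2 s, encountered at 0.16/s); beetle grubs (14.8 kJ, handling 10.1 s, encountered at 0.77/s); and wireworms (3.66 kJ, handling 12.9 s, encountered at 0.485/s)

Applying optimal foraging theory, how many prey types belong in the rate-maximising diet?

E/h in descending order: cutworms 5.2, beetle grubs 1.47, leatherjackets 1.01, wireworms 0.284 kJ/s. The optimal diet is the largest prefix of this list for which every included type satisfies E_i/h_i > R on the types above it.
Rate on top 1: 0.8804. beetle grubs: 1.47 > 0.8804 → include.
Rate on top 2: 1.387. leatherjackets: 1.01 < 1.387 → exclude; stop.
Optimal diet: cutworms, beetle grubs — 2 of 4 types.

2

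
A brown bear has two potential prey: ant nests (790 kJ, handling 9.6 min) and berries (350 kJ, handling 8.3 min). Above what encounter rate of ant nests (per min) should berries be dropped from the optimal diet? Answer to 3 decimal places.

Drop berries once their profitability E₂/h₂ falls below the rate achievable on ant nests alone: E₂/h₂ = λE₁/(1 + λh₁).
Solve for λ: λE₁h₂ = E₂(1 + λh₁) → λ(E₁h₂ − E₂h₁) = E₂ → λ = E₂/(E₁h₂ − E₂h₁).
λ = 350/(790×8.3 − 350×9.6) = 350/3197 = 0.1095 per min.

0.109 per min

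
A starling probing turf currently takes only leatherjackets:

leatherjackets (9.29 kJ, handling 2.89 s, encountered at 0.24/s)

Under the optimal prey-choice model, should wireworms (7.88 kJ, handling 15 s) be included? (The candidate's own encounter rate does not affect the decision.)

No

On leatherjackets alone, R = ΣλE/(1+Σλh) = 2.23/1.694 = 1.316 kJ/s.
wireworms: E/h = 7.88/15 = 0.5253 kJ/s.
Since 0.5253 < R, time spent handling wireworms is better spent searching.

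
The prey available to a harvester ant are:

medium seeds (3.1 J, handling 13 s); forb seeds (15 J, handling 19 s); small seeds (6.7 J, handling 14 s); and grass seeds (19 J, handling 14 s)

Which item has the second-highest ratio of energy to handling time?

forb seeds

Profitability E/h (J/s): medium seeds = 3.1/13 = 0.238, forb seeds = 15/19 = 0.789, small seeds = 6.7/14 = 0.479, grass seeds = 19/14 = 1.36.
Ranked: grass seeds > forb seeds > small seeds > medium seeds.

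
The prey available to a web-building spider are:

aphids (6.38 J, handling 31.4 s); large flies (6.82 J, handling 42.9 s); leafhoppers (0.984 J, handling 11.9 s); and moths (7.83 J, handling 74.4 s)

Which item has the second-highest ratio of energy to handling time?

large flies

In descending order of E/h:
aphids: 6.38/31.4 = 0.203 J/s
large flies: 6.82/42.9 = 0.159 J/s
moths: 7.83/74.4 = 0.105 J/s
leafhoppers: 0.984/11.9 = 0.0827 J/s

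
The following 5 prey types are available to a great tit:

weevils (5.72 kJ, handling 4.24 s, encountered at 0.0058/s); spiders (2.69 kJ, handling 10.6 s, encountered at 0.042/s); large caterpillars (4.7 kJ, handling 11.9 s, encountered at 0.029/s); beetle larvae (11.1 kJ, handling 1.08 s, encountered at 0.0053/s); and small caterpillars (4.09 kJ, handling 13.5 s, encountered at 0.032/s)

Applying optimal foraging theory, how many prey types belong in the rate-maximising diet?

5

Profitabilities (E/h, kJ/s): beetle larvae 10.3, weevils 1.35, large caterpillars 0.395, small caterpillars 0.303, spiders 0.254. Add prey in this order while the next type's profitability exceeds the intake rate on those already taken.
Rate on top 1: 0.0585. weevils: 1.35 > 0.0585 → include.
Rate on top 2: 0.0893. large caterpillars: 0.395 > 0.0893 → include.
Rate on top 3: 0.166. small caterpillars: 0.303 > 0.166 → include.
Rate on top 4: 0.1987. spiders: 0.254 > 0.1987 → include.
Optimal diet: beetle larvae, weevils, large caterpillars, small caterpillars, spiders — 5 of 5 types.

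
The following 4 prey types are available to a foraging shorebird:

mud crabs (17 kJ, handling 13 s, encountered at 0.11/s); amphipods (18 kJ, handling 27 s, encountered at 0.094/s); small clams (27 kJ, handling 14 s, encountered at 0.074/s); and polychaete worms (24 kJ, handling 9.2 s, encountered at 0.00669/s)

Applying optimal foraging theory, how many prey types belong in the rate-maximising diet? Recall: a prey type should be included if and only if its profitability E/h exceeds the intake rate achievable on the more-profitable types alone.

E/h in descending order: polychaete worms 2.61, small clams 1.93, mud crabs 1.31, amphipods 0.667 kJ/s. The optimal diet is the largest prefix of this list for which every included type satisfies E_i/h_i > R on the types above it.
Rate on top 1: 0.1513. small clams: 1.93 > 0.1513 → include.
Rate on top 2: 1.029. mud crabs: 1.31 > 1.029 → include.
Rate on top 3: 1.142. amphipods: 0.667 < 1.142 → exclude; stop.
Optimal diet: polychaete worms, small clams, mud crabs — 3 of 4 types.

3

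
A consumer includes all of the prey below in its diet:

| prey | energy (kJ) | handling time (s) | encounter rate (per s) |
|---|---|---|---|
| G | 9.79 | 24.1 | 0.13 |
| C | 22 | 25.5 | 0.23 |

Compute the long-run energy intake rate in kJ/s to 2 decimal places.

R = (0.13×9.79 + 0.23×22) / (1 + 0.13×24.1 + 0.23×25.5) = 6.333/9.998 = 0.6334 kJ/s.

0.63 kJ/s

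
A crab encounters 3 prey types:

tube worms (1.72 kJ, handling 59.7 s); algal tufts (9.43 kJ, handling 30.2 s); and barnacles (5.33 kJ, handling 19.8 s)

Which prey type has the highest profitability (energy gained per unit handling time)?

algal tufts

Profitability E/h (kJ/s): tube worms = 1.72/59.7 = 0.0288, algal tufts = 9.43/30.2 = 0.312, barnacles = 5.33/19.8 = 0.269.
Ranked: algal tufts > barnacles > tube worms.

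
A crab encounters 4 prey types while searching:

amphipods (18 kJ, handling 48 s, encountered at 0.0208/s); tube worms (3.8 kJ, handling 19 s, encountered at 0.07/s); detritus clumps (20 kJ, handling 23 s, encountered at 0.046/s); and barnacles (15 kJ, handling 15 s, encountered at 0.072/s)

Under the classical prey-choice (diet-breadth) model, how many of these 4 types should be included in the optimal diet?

Profitabilities (E/h, kJ/s): barnacles 1, detritus clumps 0.87, amphipods 0.375, tube worms 0.2. Add prey in this order while the next type's profitability exceeds the intake rate on those already taken.
Rate on top 1: 0.5192. detritus clumps: 0.87 > 0.5192 → include.
Rate on top 2: 0.6373. amphipods: 0.375 < 0.6373 → exclude; stop.
Optimal diet: barnacles, detritus clumps — 2 of 4 types.

2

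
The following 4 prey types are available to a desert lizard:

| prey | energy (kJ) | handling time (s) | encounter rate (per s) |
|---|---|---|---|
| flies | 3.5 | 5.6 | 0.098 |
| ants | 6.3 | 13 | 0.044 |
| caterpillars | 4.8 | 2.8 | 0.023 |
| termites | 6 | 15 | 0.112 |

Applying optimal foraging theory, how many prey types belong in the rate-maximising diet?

Profitabilities (E/h, kJ/s): caterpillars 1.71, flies 0.625, ants 0.485, termites 0.4. Add prey in this order while the next type's profitability exceeds the intake rate on those already taken.
Rate on top 1: 0.1037. flies: 0.625 > 0.1037 → include.
Rate on top 2: 0.2811. ants: 0.485 > 0.2811 → include.
Rate on top 3: 0.3343. termites: 0.4 > 0.3343 → include.
Optimal diet: caterpillars, flies, ants, termites — 4 of 4 types.

4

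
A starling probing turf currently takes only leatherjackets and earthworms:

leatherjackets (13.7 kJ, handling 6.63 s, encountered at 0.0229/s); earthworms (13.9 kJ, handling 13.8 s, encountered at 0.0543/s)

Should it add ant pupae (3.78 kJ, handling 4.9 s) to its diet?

Yes

Intake rate on the current diet: R = (0.0229×13.7 + 0.0543×13.9) / (1 + 0.0229×6.63 + 0.0543×13.8) = 1.069/1.901 = 0.562 kJ/s.
ant pupae: E/h = 3.78/4.9 = 0.7714 kJ/s.
Since 0.7714 > R, including ant pupae increases the long-run rate.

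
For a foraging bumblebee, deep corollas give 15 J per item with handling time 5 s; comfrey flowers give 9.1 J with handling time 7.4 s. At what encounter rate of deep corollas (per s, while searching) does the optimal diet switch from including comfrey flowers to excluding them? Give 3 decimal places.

Drop comfrey flowers once their profitability E₂/h₂ falls below the rate achievable on deep corollas alone: E₂/h₂ = λE₁/(1 + λh₁).
Solve for λ: λE₁h₂ = E₂(1 + λh₁) → λ(E₁h₂ − E₂h₁) = E₂ → λ = E₂/(E₁h₂ − E₂h₁).
λ = 9.1/(15×7.4 − 9.1×5) = 9.1/65.5 = 0.1389 per s.

0.139 per s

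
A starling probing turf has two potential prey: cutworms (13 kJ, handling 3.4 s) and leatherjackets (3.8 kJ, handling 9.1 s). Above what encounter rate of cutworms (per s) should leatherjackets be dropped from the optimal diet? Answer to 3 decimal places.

The zero-one rule: include leatherjackets iff E₂/h₂ > λE₁/(1+λh₁). Equality gives the switch point.
λE₁h₂ = E₂ + λE₂h₁ ⇒ λ = E₂/(E₁h₂ − E₂h₁) = 3.8/(118.3 − 12.92) = 0.03606 per s.

0.036 per s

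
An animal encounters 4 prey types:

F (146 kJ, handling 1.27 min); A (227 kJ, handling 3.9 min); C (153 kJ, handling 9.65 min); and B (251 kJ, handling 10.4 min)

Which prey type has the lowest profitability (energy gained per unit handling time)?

C

Profitability E/h (kJ/min): F = 146/1.27 = 115, A = 227/3.9 = 58.2, C = 153/9.65 = 15.9, B = 251/10.4 = 24.1.
Ranked: F > A > B > C.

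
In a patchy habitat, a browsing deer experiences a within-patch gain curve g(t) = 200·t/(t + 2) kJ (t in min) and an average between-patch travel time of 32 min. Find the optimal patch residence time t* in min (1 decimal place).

Optimal t* satisfies g'(t*) = g(t*)/(T + t*).
g'(t) = 200·2/(t + 2)². Setting 200·2/(t+2)² = 200t/[(t+2)(32+t)] gives 2(32+t) = t(t+2), so t² = 2×32 = 64.
t* = √64 = 8 min.

8.0 min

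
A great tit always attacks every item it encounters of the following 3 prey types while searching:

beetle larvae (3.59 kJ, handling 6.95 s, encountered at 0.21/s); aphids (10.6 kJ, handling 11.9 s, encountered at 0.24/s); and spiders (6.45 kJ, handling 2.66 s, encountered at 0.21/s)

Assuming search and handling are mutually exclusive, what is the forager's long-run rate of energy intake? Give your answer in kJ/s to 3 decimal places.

0.792 kJ/s

R = Σλ_iE_i / (1 + Σλ_ih_i)
Numerator: 0.21×3.59 + 0.24×10.6 + 0.21×6.45 = 4.652
Denominator: 1 + 0.21×6.95 + 0.24×11.9 + 0.21×2.66 = 5.874
R = 4.652/5.874 = 0.792 kJ/s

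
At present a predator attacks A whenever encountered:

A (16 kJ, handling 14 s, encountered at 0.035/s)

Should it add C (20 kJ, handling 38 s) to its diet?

Intake rate on the current diet: R = (0.035×16) / (1 + 0.035×14) = 0.56/1.49 = 0.3758 kJ/s.
C: E/h = 20/38 = 0.5263 kJ/s.
0.5263 > 0.3758, so adding C raises the average — include it.

Yes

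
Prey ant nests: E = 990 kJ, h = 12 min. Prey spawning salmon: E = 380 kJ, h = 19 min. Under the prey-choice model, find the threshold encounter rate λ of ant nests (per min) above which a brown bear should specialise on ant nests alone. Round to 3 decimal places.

0.027 per min

Drop spawning salmon once their profitability E₂/h₂ falls below the rate achievable on ant nests alone: E₂/h₂ = λE₁/(1 + λh₁).
Solve for λ: λE₁h₂ = E₂(1 + λh₁) → λ(E₁h₂ − E₂h₁) = E₂ → λ = E₂/(E₁h₂ − E₂h₁).
λ = 380/(990×19 − 380×12) = 380/1.425e+04 = 0.02667 per min.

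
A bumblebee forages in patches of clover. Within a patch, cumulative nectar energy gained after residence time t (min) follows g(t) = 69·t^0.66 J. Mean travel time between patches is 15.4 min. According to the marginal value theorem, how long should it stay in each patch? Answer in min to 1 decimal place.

29.9 min

Optimal t* satisfies g'(t*) = g(t*)/(T + t*).
g'(t) = 0.66·69·t^-0.34. Setting 0.66·69·t^-0.34 = 69·t^0.66/(15.4+t) gives 0.66(15.4+t) = t, so 0.34·t = 0.66×15.4.
t* = 0.66×15.4/0.34 = 29.89 min.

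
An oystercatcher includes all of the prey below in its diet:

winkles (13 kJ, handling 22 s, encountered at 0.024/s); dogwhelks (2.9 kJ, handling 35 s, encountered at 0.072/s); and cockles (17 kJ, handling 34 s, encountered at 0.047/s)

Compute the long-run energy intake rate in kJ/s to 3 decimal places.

0.234 kJ/s

R = (0.024×13 + 0.072×2.9 + 0.047×17) / (1 + 0.024×22 + 0.072×35 + 0.047×34) = 1.32/5.646 = 0.2338 kJ/s.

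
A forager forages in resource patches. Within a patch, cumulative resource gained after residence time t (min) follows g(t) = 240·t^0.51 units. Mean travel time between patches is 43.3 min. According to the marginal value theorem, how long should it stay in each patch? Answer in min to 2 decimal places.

45.07 min

Maximise g(t)/(T+t): set derivative to zero → g'(t)(T+t) = g(t).
g'(t) = 0.51·240·t^-0.49. Setting 0.51·240·t^-0.49 = 240·t^0.51/(43.3+t) gives 0.51(43.3+t) = t, so 0.49·t = 0.51×43.3.
t* = 0.51×43.3/0.49 = 45.07 min.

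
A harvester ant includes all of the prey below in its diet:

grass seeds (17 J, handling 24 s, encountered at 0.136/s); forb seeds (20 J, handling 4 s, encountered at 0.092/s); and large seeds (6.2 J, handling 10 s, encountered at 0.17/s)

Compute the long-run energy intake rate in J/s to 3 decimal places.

0.822 J/s

R = Σλ_iE_i / (1 + Σλ_ih_i)
Numerator: 0.136×17 + 0.092×20 + 0.17×6.2 = 5.206
Denominator: 1 + 0.136×24 + 0.092×4 + 0.17×10 = 6.332
R = 5.206/6.332 = 0.8222 J/s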